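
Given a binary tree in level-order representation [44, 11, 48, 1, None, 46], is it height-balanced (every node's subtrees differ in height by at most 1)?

Tree (level-order array): [44, 11, 48, 1, None, 46]
Definition: a tree is height-balanced if, at every node, |h(left) - h(right)| <= 1 (empty subtree has height -1).
Bottom-up per-node check:
  node 1: h_left=-1, h_right=-1, diff=0 [OK], height=0
  node 11: h_left=0, h_right=-1, diff=1 [OK], height=1
  node 46: h_left=-1, h_right=-1, diff=0 [OK], height=0
  node 48: h_left=0, h_right=-1, diff=1 [OK], height=1
  node 44: h_left=1, h_right=1, diff=0 [OK], height=2
All nodes satisfy the balance condition.
Result: Balanced


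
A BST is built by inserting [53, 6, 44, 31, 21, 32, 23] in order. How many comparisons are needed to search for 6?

Search path for 6: 53 -> 6
Found: True
Comparisons: 2


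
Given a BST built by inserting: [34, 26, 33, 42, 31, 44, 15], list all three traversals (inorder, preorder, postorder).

Tree insertion order: [34, 26, 33, 42, 31, 44, 15]
Tree (level-order array): [34, 26, 42, 15, 33, None, 44, None, None, 31]
Inorder (L, root, R): [15, 26, 31, 33, 34, 42, 44]
Preorder (root, L, R): [34, 26, 15, 33, 31, 42, 44]
Postorder (L, R, root): [15, 31, 33, 26, 44, 42, 34]


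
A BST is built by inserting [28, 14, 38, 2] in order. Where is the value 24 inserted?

Starting tree (level order): [28, 14, 38, 2]
Insertion path: 28 -> 14
Result: insert 24 as right child of 14
Final tree (level order): [28, 14, 38, 2, 24]


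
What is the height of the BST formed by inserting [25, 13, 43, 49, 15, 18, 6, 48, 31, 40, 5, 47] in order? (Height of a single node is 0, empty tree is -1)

Insertion order: [25, 13, 43, 49, 15, 18, 6, 48, 31, 40, 5, 47]
Tree (level-order array): [25, 13, 43, 6, 15, 31, 49, 5, None, None, 18, None, 40, 48, None, None, None, None, None, None, None, 47]
Compute height bottom-up (empty subtree = -1):
  height(5) = 1 + max(-1, -1) = 0
  height(6) = 1 + max(0, -1) = 1
  height(18) = 1 + max(-1, -1) = 0
  height(15) = 1 + max(-1, 0) = 1
  height(13) = 1 + max(1, 1) = 2
  height(40) = 1 + max(-1, -1) = 0
  height(31) = 1 + max(-1, 0) = 1
  height(47) = 1 + max(-1, -1) = 0
  height(48) = 1 + max(0, -1) = 1
  height(49) = 1 + max(1, -1) = 2
  height(43) = 1 + max(1, 2) = 3
  height(25) = 1 + max(2, 3) = 4
Height = 4


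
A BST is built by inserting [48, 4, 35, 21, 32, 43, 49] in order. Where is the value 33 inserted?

Starting tree (level order): [48, 4, 49, None, 35, None, None, 21, 43, None, 32]
Insertion path: 48 -> 4 -> 35 -> 21 -> 32
Result: insert 33 as right child of 32
Final tree (level order): [48, 4, 49, None, 35, None, None, 21, 43, None, 32, None, None, None, 33]


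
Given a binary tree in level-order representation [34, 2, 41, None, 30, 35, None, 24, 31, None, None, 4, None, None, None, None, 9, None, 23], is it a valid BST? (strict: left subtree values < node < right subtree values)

Level-order array: [34, 2, 41, None, 30, 35, None, 24, 31, None, None, 4, None, None, None, None, 9, None, 23]
Validate using subtree bounds (lo, hi): at each node, require lo < value < hi,
then recurse left with hi=value and right with lo=value.
Preorder trace (stopping at first violation):
  at node 34 with bounds (-inf, +inf): OK
  at node 2 with bounds (-inf, 34): OK
  at node 30 with bounds (2, 34): OK
  at node 24 with bounds (2, 30): OK
  at node 4 with bounds (2, 24): OK
  at node 9 with bounds (4, 24): OK
  at node 23 with bounds (9, 24): OK
  at node 31 with bounds (30, 34): OK
  at node 41 with bounds (34, +inf): OK
  at node 35 with bounds (34, 41): OK
No violation found at any node.
Result: Valid BST


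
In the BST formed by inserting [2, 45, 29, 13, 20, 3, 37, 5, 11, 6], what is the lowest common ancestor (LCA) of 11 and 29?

Tree insertion order: [2, 45, 29, 13, 20, 3, 37, 5, 11, 6]
Tree (level-order array): [2, None, 45, 29, None, 13, 37, 3, 20, None, None, None, 5, None, None, None, 11, 6]
In a BST, the LCA of p=11, q=29 is the first node v on the
root-to-leaf path with p <= v <= q (go left if both < v, right if both > v).
Walk from root:
  at 2: both 11 and 29 > 2, go right
  at 45: both 11 and 29 < 45, go left
  at 29: 11 <= 29 <= 29, this is the LCA
LCA = 29


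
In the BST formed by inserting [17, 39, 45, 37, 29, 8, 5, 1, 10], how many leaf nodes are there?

Tree built from: [17, 39, 45, 37, 29, 8, 5, 1, 10]
Tree (level-order array): [17, 8, 39, 5, 10, 37, 45, 1, None, None, None, 29]
Rule: A leaf has 0 children.
Per-node child counts:
  node 17: 2 child(ren)
  node 8: 2 child(ren)
  node 5: 1 child(ren)
  node 1: 0 child(ren)
  node 10: 0 child(ren)
  node 39: 2 child(ren)
  node 37: 1 child(ren)
  node 29: 0 child(ren)
  node 45: 0 child(ren)
Matching nodes: [1, 10, 29, 45]
Count of leaf nodes: 4


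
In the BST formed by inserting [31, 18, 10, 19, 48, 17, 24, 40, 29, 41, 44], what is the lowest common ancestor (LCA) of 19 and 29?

Tree insertion order: [31, 18, 10, 19, 48, 17, 24, 40, 29, 41, 44]
Tree (level-order array): [31, 18, 48, 10, 19, 40, None, None, 17, None, 24, None, 41, None, None, None, 29, None, 44]
In a BST, the LCA of p=19, q=29 is the first node v on the
root-to-leaf path with p <= v <= q (go left if both < v, right if both > v).
Walk from root:
  at 31: both 19 and 29 < 31, go left
  at 18: both 19 and 29 > 18, go right
  at 19: 19 <= 19 <= 29, this is the LCA
LCA = 19


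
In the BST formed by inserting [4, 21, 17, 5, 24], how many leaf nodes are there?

Tree built from: [4, 21, 17, 5, 24]
Tree (level-order array): [4, None, 21, 17, 24, 5]
Rule: A leaf has 0 children.
Per-node child counts:
  node 4: 1 child(ren)
  node 21: 2 child(ren)
  node 17: 1 child(ren)
  node 5: 0 child(ren)
  node 24: 0 child(ren)
Matching nodes: [5, 24]
Count of leaf nodes: 2


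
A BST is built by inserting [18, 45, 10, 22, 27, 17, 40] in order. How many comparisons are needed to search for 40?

Search path for 40: 18 -> 45 -> 22 -> 27 -> 40
Found: True
Comparisons: 5


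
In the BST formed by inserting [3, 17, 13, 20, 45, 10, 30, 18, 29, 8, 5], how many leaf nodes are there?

Tree built from: [3, 17, 13, 20, 45, 10, 30, 18, 29, 8, 5]
Tree (level-order array): [3, None, 17, 13, 20, 10, None, 18, 45, 8, None, None, None, 30, None, 5, None, 29]
Rule: A leaf has 0 children.
Per-node child counts:
  node 3: 1 child(ren)
  node 17: 2 child(ren)
  node 13: 1 child(ren)
  node 10: 1 child(ren)
  node 8: 1 child(ren)
  node 5: 0 child(ren)
  node 20: 2 child(ren)
  node 18: 0 child(ren)
  node 45: 1 child(ren)
  node 30: 1 child(ren)
  node 29: 0 child(ren)
Matching nodes: [5, 18, 29]
Count of leaf nodes: 3


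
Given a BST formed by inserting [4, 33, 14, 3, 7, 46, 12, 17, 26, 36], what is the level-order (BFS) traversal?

Tree insertion order: [4, 33, 14, 3, 7, 46, 12, 17, 26, 36]
Tree (level-order array): [4, 3, 33, None, None, 14, 46, 7, 17, 36, None, None, 12, None, 26]
BFS from the root, enqueuing left then right child of each popped node:
  queue [4] -> pop 4, enqueue [3, 33], visited so far: [4]
  queue [3, 33] -> pop 3, enqueue [none], visited so far: [4, 3]
  queue [33] -> pop 33, enqueue [14, 46], visited so far: [4, 3, 33]
  queue [14, 46] -> pop 14, enqueue [7, 17], visited so far: [4, 3, 33, 14]
  queue [46, 7, 17] -> pop 46, enqueue [36], visited so far: [4, 3, 33, 14, 46]
  queue [7, 17, 36] -> pop 7, enqueue [12], visited so far: [4, 3, 33, 14, 46, 7]
  queue [17, 36, 12] -> pop 17, enqueue [26], visited so far: [4, 3, 33, 14, 46, 7, 17]
  queue [36, 12, 26] -> pop 36, enqueue [none], visited so far: [4, 3, 33, 14, 46, 7, 17, 36]
  queue [12, 26] -> pop 12, enqueue [none], visited so far: [4, 3, 33, 14, 46, 7, 17, 36, 12]
  queue [26] -> pop 26, enqueue [none], visited so far: [4, 3, 33, 14, 46, 7, 17, 36, 12, 26]
Result: [4, 3, 33, 14, 46, 7, 17, 36, 12, 26]


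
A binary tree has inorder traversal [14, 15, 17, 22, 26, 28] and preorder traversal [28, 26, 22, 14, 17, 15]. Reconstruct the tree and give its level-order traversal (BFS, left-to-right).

Inorder:  [14, 15, 17, 22, 26, 28]
Preorder: [28, 26, 22, 14, 17, 15]
Algorithm: preorder visits root first, so consume preorder in order;
for each root, split the current inorder slice at that value into
left-subtree inorder and right-subtree inorder, then recurse.
Recursive splits:
  root=28; inorder splits into left=[14, 15, 17, 22, 26], right=[]
  root=26; inorder splits into left=[14, 15, 17, 22], right=[]
  root=22; inorder splits into left=[14, 15, 17], right=[]
  root=14; inorder splits into left=[], right=[15, 17]
  root=17; inorder splits into left=[15], right=[]
  root=15; inorder splits into left=[], right=[]
Reconstructed level-order: [28, 26, 22, 14, 17, 15]


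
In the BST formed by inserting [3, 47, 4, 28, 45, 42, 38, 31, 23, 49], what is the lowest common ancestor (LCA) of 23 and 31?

Tree insertion order: [3, 47, 4, 28, 45, 42, 38, 31, 23, 49]
Tree (level-order array): [3, None, 47, 4, 49, None, 28, None, None, 23, 45, None, None, 42, None, 38, None, 31]
In a BST, the LCA of p=23, q=31 is the first node v on the
root-to-leaf path with p <= v <= q (go left if both < v, right if both > v).
Walk from root:
  at 3: both 23 and 31 > 3, go right
  at 47: both 23 and 31 < 47, go left
  at 4: both 23 and 31 > 4, go right
  at 28: 23 <= 28 <= 31, this is the LCA
LCA = 28


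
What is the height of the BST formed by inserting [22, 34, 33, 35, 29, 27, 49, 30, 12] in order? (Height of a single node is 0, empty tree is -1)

Insertion order: [22, 34, 33, 35, 29, 27, 49, 30, 12]
Tree (level-order array): [22, 12, 34, None, None, 33, 35, 29, None, None, 49, 27, 30]
Compute height bottom-up (empty subtree = -1):
  height(12) = 1 + max(-1, -1) = 0
  height(27) = 1 + max(-1, -1) = 0
  height(30) = 1 + max(-1, -1) = 0
  height(29) = 1 + max(0, 0) = 1
  height(33) = 1 + max(1, -1) = 2
  height(49) = 1 + max(-1, -1) = 0
  height(35) = 1 + max(-1, 0) = 1
  height(34) = 1 + max(2, 1) = 3
  height(22) = 1 + max(0, 3) = 4
Height = 4


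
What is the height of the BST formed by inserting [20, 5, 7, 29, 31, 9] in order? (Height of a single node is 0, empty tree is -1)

Insertion order: [20, 5, 7, 29, 31, 9]
Tree (level-order array): [20, 5, 29, None, 7, None, 31, None, 9]
Compute height bottom-up (empty subtree = -1):
  height(9) = 1 + max(-1, -1) = 0
  height(7) = 1 + max(-1, 0) = 1
  height(5) = 1 + max(-1, 1) = 2
  height(31) = 1 + max(-1, -1) = 0
  height(29) = 1 + max(-1, 0) = 1
  height(20) = 1 + max(2, 1) = 3
Height = 3


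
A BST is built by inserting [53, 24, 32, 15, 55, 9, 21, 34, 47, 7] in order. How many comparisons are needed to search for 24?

Search path for 24: 53 -> 24
Found: True
Comparisons: 2


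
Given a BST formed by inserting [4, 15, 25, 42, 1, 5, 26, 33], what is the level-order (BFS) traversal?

Tree insertion order: [4, 15, 25, 42, 1, 5, 26, 33]
Tree (level-order array): [4, 1, 15, None, None, 5, 25, None, None, None, 42, 26, None, None, 33]
BFS from the root, enqueuing left then right child of each popped node:
  queue [4] -> pop 4, enqueue [1, 15], visited so far: [4]
  queue [1, 15] -> pop 1, enqueue [none], visited so far: [4, 1]
  queue [15] -> pop 15, enqueue [5, 25], visited so far: [4, 1, 15]
  queue [5, 25] -> pop 5, enqueue [none], visited so far: [4, 1, 15, 5]
  queue [25] -> pop 25, enqueue [42], visited so far: [4, 1, 15, 5, 25]
  queue [42] -> pop 42, enqueue [26], visited so far: [4, 1, 15, 5, 25, 42]
  queue [26] -> pop 26, enqueue [33], visited so far: [4, 1, 15, 5, 25, 42, 26]
  queue [33] -> pop 33, enqueue [none], visited so far: [4, 1, 15, 5, 25, 42, 26, 33]
Result: [4, 1, 15, 5, 25, 42, 26, 33]


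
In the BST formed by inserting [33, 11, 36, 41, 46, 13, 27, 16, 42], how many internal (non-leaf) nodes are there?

Tree built from: [33, 11, 36, 41, 46, 13, 27, 16, 42]
Tree (level-order array): [33, 11, 36, None, 13, None, 41, None, 27, None, 46, 16, None, 42]
Rule: An internal node has at least one child.
Per-node child counts:
  node 33: 2 child(ren)
  node 11: 1 child(ren)
  node 13: 1 child(ren)
  node 27: 1 child(ren)
  node 16: 0 child(ren)
  node 36: 1 child(ren)
  node 41: 1 child(ren)
  node 46: 1 child(ren)
  node 42: 0 child(ren)
Matching nodes: [33, 11, 13, 27, 36, 41, 46]
Count of internal (non-leaf) nodes: 7


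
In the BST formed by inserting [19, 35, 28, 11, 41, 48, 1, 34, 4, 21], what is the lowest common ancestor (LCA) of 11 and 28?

Tree insertion order: [19, 35, 28, 11, 41, 48, 1, 34, 4, 21]
Tree (level-order array): [19, 11, 35, 1, None, 28, 41, None, 4, 21, 34, None, 48]
In a BST, the LCA of p=11, q=28 is the first node v on the
root-to-leaf path with p <= v <= q (go left if both < v, right if both > v).
Walk from root:
  at 19: 11 <= 19 <= 28, this is the LCA
LCA = 19


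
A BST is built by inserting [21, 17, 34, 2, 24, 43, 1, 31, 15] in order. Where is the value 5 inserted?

Starting tree (level order): [21, 17, 34, 2, None, 24, 43, 1, 15, None, 31]
Insertion path: 21 -> 17 -> 2 -> 15
Result: insert 5 as left child of 15
Final tree (level order): [21, 17, 34, 2, None, 24, 43, 1, 15, None, 31, None, None, None, None, 5]


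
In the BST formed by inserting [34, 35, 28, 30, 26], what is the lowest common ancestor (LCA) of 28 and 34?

Tree insertion order: [34, 35, 28, 30, 26]
Tree (level-order array): [34, 28, 35, 26, 30]
In a BST, the LCA of p=28, q=34 is the first node v on the
root-to-leaf path with p <= v <= q (go left if both < v, right if both > v).
Walk from root:
  at 34: 28 <= 34 <= 34, this is the LCA
LCA = 34


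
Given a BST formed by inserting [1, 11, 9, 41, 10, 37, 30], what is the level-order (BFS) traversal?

Tree insertion order: [1, 11, 9, 41, 10, 37, 30]
Tree (level-order array): [1, None, 11, 9, 41, None, 10, 37, None, None, None, 30]
BFS from the root, enqueuing left then right child of each popped node:
  queue [1] -> pop 1, enqueue [11], visited so far: [1]
  queue [11] -> pop 11, enqueue [9, 41], visited so far: [1, 11]
  queue [9, 41] -> pop 9, enqueue [10], visited so far: [1, 11, 9]
  queue [41, 10] -> pop 41, enqueue [37], visited so far: [1, 11, 9, 41]
  queue [10, 37] -> pop 10, enqueue [none], visited so far: [1, 11, 9, 41, 10]
  queue [37] -> pop 37, enqueue [30], visited so far: [1, 11, 9, 41, 10, 37]
  queue [30] -> pop 30, enqueue [none], visited so far: [1, 11, 9, 41, 10, 37, 30]
Result: [1, 11, 9, 41, 10, 37, 30]


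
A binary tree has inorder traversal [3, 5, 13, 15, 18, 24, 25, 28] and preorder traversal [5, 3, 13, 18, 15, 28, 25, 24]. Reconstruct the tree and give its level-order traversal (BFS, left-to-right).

Inorder:  [3, 5, 13, 15, 18, 24, 25, 28]
Preorder: [5, 3, 13, 18, 15, 28, 25, 24]
Algorithm: preorder visits root first, so consume preorder in order;
for each root, split the current inorder slice at that value into
left-subtree inorder and right-subtree inorder, then recurse.
Recursive splits:
  root=5; inorder splits into left=[3], right=[13, 15, 18, 24, 25, 28]
  root=3; inorder splits into left=[], right=[]
  root=13; inorder splits into left=[], right=[15, 18, 24, 25, 28]
  root=18; inorder splits into left=[15], right=[24, 25, 28]
  root=15; inorder splits into left=[], right=[]
  root=28; inorder splits into left=[24, 25], right=[]
  root=25; inorder splits into left=[24], right=[]
  root=24; inorder splits into left=[], right=[]
Reconstructed level-order: [5, 3, 13, 18, 15, 28, 25, 24]


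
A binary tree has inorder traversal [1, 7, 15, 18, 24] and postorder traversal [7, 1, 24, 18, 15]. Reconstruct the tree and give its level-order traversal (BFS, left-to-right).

Inorder:   [1, 7, 15, 18, 24]
Postorder: [7, 1, 24, 18, 15]
Algorithm: postorder visits root last, so walk postorder right-to-left;
each value is the root of the current inorder slice — split it at that
value, recurse on the right subtree first, then the left.
Recursive splits:
  root=15; inorder splits into left=[1, 7], right=[18, 24]
  root=18; inorder splits into left=[], right=[24]
  root=24; inorder splits into left=[], right=[]
  root=1; inorder splits into left=[], right=[7]
  root=7; inorder splits into left=[], right=[]
Reconstructed level-order: [15, 1, 18, 7, 24]


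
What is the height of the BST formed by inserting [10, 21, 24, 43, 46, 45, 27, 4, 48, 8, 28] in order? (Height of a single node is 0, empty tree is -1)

Insertion order: [10, 21, 24, 43, 46, 45, 27, 4, 48, 8, 28]
Tree (level-order array): [10, 4, 21, None, 8, None, 24, None, None, None, 43, 27, 46, None, 28, 45, 48]
Compute height bottom-up (empty subtree = -1):
  height(8) = 1 + max(-1, -1) = 0
  height(4) = 1 + max(-1, 0) = 1
  height(28) = 1 + max(-1, -1) = 0
  height(27) = 1 + max(-1, 0) = 1
  height(45) = 1 + max(-1, -1) = 0
  height(48) = 1 + max(-1, -1) = 0
  height(46) = 1 + max(0, 0) = 1
  height(43) = 1 + max(1, 1) = 2
  height(24) = 1 + max(-1, 2) = 3
  height(21) = 1 + max(-1, 3) = 4
  height(10) = 1 + max(1, 4) = 5
Height = 5


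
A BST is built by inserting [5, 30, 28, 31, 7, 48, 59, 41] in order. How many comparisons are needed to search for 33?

Search path for 33: 5 -> 30 -> 31 -> 48 -> 41
Found: False
Comparisons: 5


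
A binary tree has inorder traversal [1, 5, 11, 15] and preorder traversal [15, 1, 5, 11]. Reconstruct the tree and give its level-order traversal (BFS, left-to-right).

Inorder:  [1, 5, 11, 15]
Preorder: [15, 1, 5, 11]
Algorithm: preorder visits root first, so consume preorder in order;
for each root, split the current inorder slice at that value into
left-subtree inorder and right-subtree inorder, then recurse.
Recursive splits:
  root=15; inorder splits into left=[1, 5, 11], right=[]
  root=1; inorder splits into left=[], right=[5, 11]
  root=5; inorder splits into left=[], right=[11]
  root=11; inorder splits into left=[], right=[]
Reconstructed level-order: [15, 1, 5, 11]


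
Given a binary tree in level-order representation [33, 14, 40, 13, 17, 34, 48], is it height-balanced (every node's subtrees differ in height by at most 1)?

Tree (level-order array): [33, 14, 40, 13, 17, 34, 48]
Definition: a tree is height-balanced if, at every node, |h(left) - h(right)| <= 1 (empty subtree has height -1).
Bottom-up per-node check:
  node 13: h_left=-1, h_right=-1, diff=0 [OK], height=0
  node 17: h_left=-1, h_right=-1, diff=0 [OK], height=0
  node 14: h_left=0, h_right=0, diff=0 [OK], height=1
  node 34: h_left=-1, h_right=-1, diff=0 [OK], height=0
  node 48: h_left=-1, h_right=-1, diff=0 [OK], height=0
  node 40: h_left=0, h_right=0, diff=0 [OK], height=1
  node 33: h_left=1, h_right=1, diff=0 [OK], height=2
All nodes satisfy the balance condition.
Result: Balanced


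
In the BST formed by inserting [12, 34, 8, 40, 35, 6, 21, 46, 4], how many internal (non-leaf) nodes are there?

Tree built from: [12, 34, 8, 40, 35, 6, 21, 46, 4]
Tree (level-order array): [12, 8, 34, 6, None, 21, 40, 4, None, None, None, 35, 46]
Rule: An internal node has at least one child.
Per-node child counts:
  node 12: 2 child(ren)
  node 8: 1 child(ren)
  node 6: 1 child(ren)
  node 4: 0 child(ren)
  node 34: 2 child(ren)
  node 21: 0 child(ren)
  node 40: 2 child(ren)
  node 35: 0 child(ren)
  node 46: 0 child(ren)
Matching nodes: [12, 8, 6, 34, 40]
Count of internal (non-leaf) nodes: 5


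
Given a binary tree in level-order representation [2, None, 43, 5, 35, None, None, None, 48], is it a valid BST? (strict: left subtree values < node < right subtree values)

Level-order array: [2, None, 43, 5, 35, None, None, None, 48]
Validate using subtree bounds (lo, hi): at each node, require lo < value < hi,
then recurse left with hi=value and right with lo=value.
Preorder trace (stopping at first violation):
  at node 2 with bounds (-inf, +inf): OK
  at node 43 with bounds (2, +inf): OK
  at node 5 with bounds (2, 43): OK
  at node 35 with bounds (43, +inf): VIOLATION
Node 35 violates its bound: not (43 < 35 < +inf).
Result: Not a valid BST


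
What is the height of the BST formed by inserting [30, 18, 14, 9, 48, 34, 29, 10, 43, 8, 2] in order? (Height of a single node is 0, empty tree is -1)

Insertion order: [30, 18, 14, 9, 48, 34, 29, 10, 43, 8, 2]
Tree (level-order array): [30, 18, 48, 14, 29, 34, None, 9, None, None, None, None, 43, 8, 10, None, None, 2]
Compute height bottom-up (empty subtree = -1):
  height(2) = 1 + max(-1, -1) = 0
  height(8) = 1 + max(0, -1) = 1
  height(10) = 1 + max(-1, -1) = 0
  height(9) = 1 + max(1, 0) = 2
  height(14) = 1 + max(2, -1) = 3
  height(29) = 1 + max(-1, -1) = 0
  height(18) = 1 + max(3, 0) = 4
  height(43) = 1 + max(-1, -1) = 0
  height(34) = 1 + max(-1, 0) = 1
  height(48) = 1 + max(1, -1) = 2
  height(30) = 1 + max(4, 2) = 5
Height = 5


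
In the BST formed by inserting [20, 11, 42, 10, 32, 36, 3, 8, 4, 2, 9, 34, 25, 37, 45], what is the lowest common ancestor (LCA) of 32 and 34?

Tree insertion order: [20, 11, 42, 10, 32, 36, 3, 8, 4, 2, 9, 34, 25, 37, 45]
Tree (level-order array): [20, 11, 42, 10, None, 32, 45, 3, None, 25, 36, None, None, 2, 8, None, None, 34, 37, None, None, 4, 9]
In a BST, the LCA of p=32, q=34 is the first node v on the
root-to-leaf path with p <= v <= q (go left if both < v, right if both > v).
Walk from root:
  at 20: both 32 and 34 > 20, go right
  at 42: both 32 and 34 < 42, go left
  at 32: 32 <= 32 <= 34, this is the LCA
LCA = 32


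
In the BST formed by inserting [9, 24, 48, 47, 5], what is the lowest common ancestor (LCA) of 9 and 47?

Tree insertion order: [9, 24, 48, 47, 5]
Tree (level-order array): [9, 5, 24, None, None, None, 48, 47]
In a BST, the LCA of p=9, q=47 is the first node v on the
root-to-leaf path with p <= v <= q (go left if both < v, right if both > v).
Walk from root:
  at 9: 9 <= 9 <= 47, this is the LCA
LCA = 9


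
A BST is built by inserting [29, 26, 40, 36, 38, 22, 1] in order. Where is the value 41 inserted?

Starting tree (level order): [29, 26, 40, 22, None, 36, None, 1, None, None, 38]
Insertion path: 29 -> 40
Result: insert 41 as right child of 40
Final tree (level order): [29, 26, 40, 22, None, 36, 41, 1, None, None, 38]


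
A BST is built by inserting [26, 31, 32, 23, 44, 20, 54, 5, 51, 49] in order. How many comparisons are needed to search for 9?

Search path for 9: 26 -> 23 -> 20 -> 5
Found: False
Comparisons: 4


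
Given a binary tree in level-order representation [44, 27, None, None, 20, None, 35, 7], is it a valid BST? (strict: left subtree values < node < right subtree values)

Level-order array: [44, 27, None, None, 20, None, 35, 7]
Validate using subtree bounds (lo, hi): at each node, require lo < value < hi,
then recurse left with hi=value and right with lo=value.
Preorder trace (stopping at first violation):
  at node 44 with bounds (-inf, +inf): OK
  at node 27 with bounds (-inf, 44): OK
  at node 20 with bounds (27, 44): VIOLATION
Node 20 violates its bound: not (27 < 20 < 44).
Result: Not a valid BST


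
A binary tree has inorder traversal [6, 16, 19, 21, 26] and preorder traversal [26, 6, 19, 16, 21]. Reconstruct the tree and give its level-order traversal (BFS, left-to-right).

Inorder:  [6, 16, 19, 21, 26]
Preorder: [26, 6, 19, 16, 21]
Algorithm: preorder visits root first, so consume preorder in order;
for each root, split the current inorder slice at that value into
left-subtree inorder and right-subtree inorder, then recurse.
Recursive splits:
  root=26; inorder splits into left=[6, 16, 19, 21], right=[]
  root=6; inorder splits into left=[], right=[16, 19, 21]
  root=19; inorder splits into left=[16], right=[21]
  root=16; inorder splits into left=[], right=[]
  root=21; inorder splits into left=[], right=[]
Reconstructed level-order: [26, 6, 19, 16, 21]


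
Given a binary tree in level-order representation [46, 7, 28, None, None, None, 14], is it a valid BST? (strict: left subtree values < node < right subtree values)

Level-order array: [46, 7, 28, None, None, None, 14]
Validate using subtree bounds (lo, hi): at each node, require lo < value < hi,
then recurse left with hi=value and right with lo=value.
Preorder trace (stopping at first violation):
  at node 46 with bounds (-inf, +inf): OK
  at node 7 with bounds (-inf, 46): OK
  at node 28 with bounds (46, +inf): VIOLATION
Node 28 violates its bound: not (46 < 28 < +inf).
Result: Not a valid BST


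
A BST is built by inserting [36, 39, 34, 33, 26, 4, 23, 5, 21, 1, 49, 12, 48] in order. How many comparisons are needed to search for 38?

Search path for 38: 36 -> 39
Found: False
Comparisons: 2


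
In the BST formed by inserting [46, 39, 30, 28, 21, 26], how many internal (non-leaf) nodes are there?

Tree built from: [46, 39, 30, 28, 21, 26]
Tree (level-order array): [46, 39, None, 30, None, 28, None, 21, None, None, 26]
Rule: An internal node has at least one child.
Per-node child counts:
  node 46: 1 child(ren)
  node 39: 1 child(ren)
  node 30: 1 child(ren)
  node 28: 1 child(ren)
  node 21: 1 child(ren)
  node 26: 0 child(ren)
Matching nodes: [46, 39, 30, 28, 21]
Count of internal (non-leaf) nodes: 5


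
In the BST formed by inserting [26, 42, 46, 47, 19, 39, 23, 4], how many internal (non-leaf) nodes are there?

Tree built from: [26, 42, 46, 47, 19, 39, 23, 4]
Tree (level-order array): [26, 19, 42, 4, 23, 39, 46, None, None, None, None, None, None, None, 47]
Rule: An internal node has at least one child.
Per-node child counts:
  node 26: 2 child(ren)
  node 19: 2 child(ren)
  node 4: 0 child(ren)
  node 23: 0 child(ren)
  node 42: 2 child(ren)
  node 39: 0 child(ren)
  node 46: 1 child(ren)
  node 47: 0 child(ren)
Matching nodes: [26, 19, 42, 46]
Count of internal (non-leaf) nodes: 4


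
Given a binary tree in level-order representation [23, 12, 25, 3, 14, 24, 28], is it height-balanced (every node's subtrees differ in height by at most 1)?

Tree (level-order array): [23, 12, 25, 3, 14, 24, 28]
Definition: a tree is height-balanced if, at every node, |h(left) - h(right)| <= 1 (empty subtree has height -1).
Bottom-up per-node check:
  node 3: h_left=-1, h_right=-1, diff=0 [OK], height=0
  node 14: h_left=-1, h_right=-1, diff=0 [OK], height=0
  node 12: h_left=0, h_right=0, diff=0 [OK], height=1
  node 24: h_left=-1, h_right=-1, diff=0 [OK], height=0
  node 28: h_left=-1, h_right=-1, diff=0 [OK], height=0
  node 25: h_left=0, h_right=0, diff=0 [OK], height=1
  node 23: h_left=1, h_right=1, diff=0 [OK], height=2
All nodes satisfy the balance condition.
Result: Balanced


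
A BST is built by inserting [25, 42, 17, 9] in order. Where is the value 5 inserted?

Starting tree (level order): [25, 17, 42, 9]
Insertion path: 25 -> 17 -> 9
Result: insert 5 as left child of 9
Final tree (level order): [25, 17, 42, 9, None, None, None, 5]


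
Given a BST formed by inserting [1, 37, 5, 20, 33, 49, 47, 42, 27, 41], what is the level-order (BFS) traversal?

Tree insertion order: [1, 37, 5, 20, 33, 49, 47, 42, 27, 41]
Tree (level-order array): [1, None, 37, 5, 49, None, 20, 47, None, None, 33, 42, None, 27, None, 41]
BFS from the root, enqueuing left then right child of each popped node:
  queue [1] -> pop 1, enqueue [37], visited so far: [1]
  queue [37] -> pop 37, enqueue [5, 49], visited so far: [1, 37]
  queue [5, 49] -> pop 5, enqueue [20], visited so far: [1, 37, 5]
  queue [49, 20] -> pop 49, enqueue [47], visited so far: [1, 37, 5, 49]
  queue [20, 47] -> pop 20, enqueue [33], visited so far: [1, 37, 5, 49, 20]
  queue [47, 33] -> pop 47, enqueue [42], visited so far: [1, 37, 5, 49, 20, 47]
  queue [33, 42] -> pop 33, enqueue [27], visited so far: [1, 37, 5, 49, 20, 47, 33]
  queue [42, 27] -> pop 42, enqueue [41], visited so far: [1, 37, 5, 49, 20, 47, 33, 42]
  queue [27, 41] -> pop 27, enqueue [none], visited so far: [1, 37, 5, 49, 20, 47, 33, 42, 27]
  queue [41] -> pop 41, enqueue [none], visited so far: [1, 37, 5, 49, 20, 47, 33, 42, 27, 41]
Result: [1, 37, 5, 49, 20, 47, 33, 42, 27, 41]


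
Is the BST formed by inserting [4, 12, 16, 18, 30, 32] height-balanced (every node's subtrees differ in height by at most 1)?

Tree (level-order array): [4, None, 12, None, 16, None, 18, None, 30, None, 32]
Definition: a tree is height-balanced if, at every node, |h(left) - h(right)| <= 1 (empty subtree has height -1).
Bottom-up per-node check:
  node 32: h_left=-1, h_right=-1, diff=0 [OK], height=0
  node 30: h_left=-1, h_right=0, diff=1 [OK], height=1
  node 18: h_left=-1, h_right=1, diff=2 [FAIL (|-1-1|=2 > 1)], height=2
  node 16: h_left=-1, h_right=2, diff=3 [FAIL (|-1-2|=3 > 1)], height=3
  node 12: h_left=-1, h_right=3, diff=4 [FAIL (|-1-3|=4 > 1)], height=4
  node 4: h_left=-1, h_right=4, diff=5 [FAIL (|-1-4|=5 > 1)], height=5
Node 18 violates the condition: |-1 - 1| = 2 > 1.
Result: Not balanced


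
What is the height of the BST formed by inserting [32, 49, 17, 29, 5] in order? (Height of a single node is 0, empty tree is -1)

Insertion order: [32, 49, 17, 29, 5]
Tree (level-order array): [32, 17, 49, 5, 29]
Compute height bottom-up (empty subtree = -1):
  height(5) = 1 + max(-1, -1) = 0
  height(29) = 1 + max(-1, -1) = 0
  height(17) = 1 + max(0, 0) = 1
  height(49) = 1 + max(-1, -1) = 0
  height(32) = 1 + max(1, 0) = 2
Height = 2


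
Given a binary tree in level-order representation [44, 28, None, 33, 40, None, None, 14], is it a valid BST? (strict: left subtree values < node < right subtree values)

Level-order array: [44, 28, None, 33, 40, None, None, 14]
Validate using subtree bounds (lo, hi): at each node, require lo < value < hi,
then recurse left with hi=value and right with lo=value.
Preorder trace (stopping at first violation):
  at node 44 with bounds (-inf, +inf): OK
  at node 28 with bounds (-inf, 44): OK
  at node 33 with bounds (-inf, 28): VIOLATION
Node 33 violates its bound: not (-inf < 33 < 28).
Result: Not a valid BST


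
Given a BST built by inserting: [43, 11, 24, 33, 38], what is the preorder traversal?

Tree insertion order: [43, 11, 24, 33, 38]
Tree (level-order array): [43, 11, None, None, 24, None, 33, None, 38]
Preorder traversal: [43, 11, 24, 33, 38]


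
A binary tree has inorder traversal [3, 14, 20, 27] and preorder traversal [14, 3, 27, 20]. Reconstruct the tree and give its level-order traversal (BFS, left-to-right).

Inorder:  [3, 14, 20, 27]
Preorder: [14, 3, 27, 20]
Algorithm: preorder visits root first, so consume preorder in order;
for each root, split the current inorder slice at that value into
left-subtree inorder and right-subtree inorder, then recurse.
Recursive splits:
  root=14; inorder splits into left=[3], right=[20, 27]
  root=3; inorder splits into left=[], right=[]
  root=27; inorder splits into left=[20], right=[]
  root=20; inorder splits into left=[], right=[]
Reconstructed level-order: [14, 3, 27, 20]


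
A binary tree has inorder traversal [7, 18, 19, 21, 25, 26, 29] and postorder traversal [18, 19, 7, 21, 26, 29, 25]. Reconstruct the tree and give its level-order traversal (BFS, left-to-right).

Inorder:   [7, 18, 19, 21, 25, 26, 29]
Postorder: [18, 19, 7, 21, 26, 29, 25]
Algorithm: postorder visits root last, so walk postorder right-to-left;
each value is the root of the current inorder slice — split it at that
value, recurse on the right subtree first, then the left.
Recursive splits:
  root=25; inorder splits into left=[7, 18, 19, 21], right=[26, 29]
  root=29; inorder splits into left=[26], right=[]
  root=26; inorder splits into left=[], right=[]
  root=21; inorder splits into left=[7, 18, 19], right=[]
  root=7; inorder splits into left=[], right=[18, 19]
  root=19; inorder splits into left=[18], right=[]
  root=18; inorder splits into left=[], right=[]
Reconstructed level-order: [25, 21, 29, 7, 26, 19, 18]


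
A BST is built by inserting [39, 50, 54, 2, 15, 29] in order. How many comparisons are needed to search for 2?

Search path for 2: 39 -> 2
Found: True
Comparisons: 2


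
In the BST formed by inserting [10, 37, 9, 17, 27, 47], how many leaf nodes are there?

Tree built from: [10, 37, 9, 17, 27, 47]
Tree (level-order array): [10, 9, 37, None, None, 17, 47, None, 27]
Rule: A leaf has 0 children.
Per-node child counts:
  node 10: 2 child(ren)
  node 9: 0 child(ren)
  node 37: 2 child(ren)
  node 17: 1 child(ren)
  node 27: 0 child(ren)
  node 47: 0 child(ren)
Matching nodes: [9, 27, 47]
Count of leaf nodes: 3


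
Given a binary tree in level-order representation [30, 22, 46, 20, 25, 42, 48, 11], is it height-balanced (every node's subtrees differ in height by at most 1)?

Tree (level-order array): [30, 22, 46, 20, 25, 42, 48, 11]
Definition: a tree is height-balanced if, at every node, |h(left) - h(right)| <= 1 (empty subtree has height -1).
Bottom-up per-node check:
  node 11: h_left=-1, h_right=-1, diff=0 [OK], height=0
  node 20: h_left=0, h_right=-1, diff=1 [OK], height=1
  node 25: h_left=-1, h_right=-1, diff=0 [OK], height=0
  node 22: h_left=1, h_right=0, diff=1 [OK], height=2
  node 42: h_left=-1, h_right=-1, diff=0 [OK], height=0
  node 48: h_left=-1, h_right=-1, diff=0 [OK], height=0
  node 46: h_left=0, h_right=0, diff=0 [OK], height=1
  node 30: h_left=2, h_right=1, diff=1 [OK], height=3
All nodes satisfy the balance condition.
Result: Balanced


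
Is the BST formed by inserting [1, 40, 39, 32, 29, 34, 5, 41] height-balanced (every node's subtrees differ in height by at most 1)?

Tree (level-order array): [1, None, 40, 39, 41, 32, None, None, None, 29, 34, 5]
Definition: a tree is height-balanced if, at every node, |h(left) - h(right)| <= 1 (empty subtree has height -1).
Bottom-up per-node check:
  node 5: h_left=-1, h_right=-1, diff=0 [OK], height=0
  node 29: h_left=0, h_right=-1, diff=1 [OK], height=1
  node 34: h_left=-1, h_right=-1, diff=0 [OK], height=0
  node 32: h_left=1, h_right=0, diff=1 [OK], height=2
  node 39: h_left=2, h_right=-1, diff=3 [FAIL (|2--1|=3 > 1)], height=3
  node 41: h_left=-1, h_right=-1, diff=0 [OK], height=0
  node 40: h_left=3, h_right=0, diff=3 [FAIL (|3-0|=3 > 1)], height=4
  node 1: h_left=-1, h_right=4, diff=5 [FAIL (|-1-4|=5 > 1)], height=5
Node 39 violates the condition: |2 - -1| = 3 > 1.
Result: Not balanced


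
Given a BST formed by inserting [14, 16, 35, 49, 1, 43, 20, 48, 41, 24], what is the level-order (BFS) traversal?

Tree insertion order: [14, 16, 35, 49, 1, 43, 20, 48, 41, 24]
Tree (level-order array): [14, 1, 16, None, None, None, 35, 20, 49, None, 24, 43, None, None, None, 41, 48]
BFS from the root, enqueuing left then right child of each popped node:
  queue [14] -> pop 14, enqueue [1, 16], visited so far: [14]
  queue [1, 16] -> pop 1, enqueue [none], visited so far: [14, 1]
  queue [16] -> pop 16, enqueue [35], visited so far: [14, 1, 16]
  queue [35] -> pop 35, enqueue [20, 49], visited so far: [14, 1, 16, 35]
  queue [20, 49] -> pop 20, enqueue [24], visited so far: [14, 1, 16, 35, 20]
  queue [49, 24] -> pop 49, enqueue [43], visited so far: [14, 1, 16, 35, 20, 49]
  queue [24, 43] -> pop 24, enqueue [none], visited so far: [14, 1, 16, 35, 20, 49, 24]
  queue [43] -> pop 43, enqueue [41, 48], visited so far: [14, 1, 16, 35, 20, 49, 24, 43]
  queue [41, 48] -> pop 41, enqueue [none], visited so far: [14, 1, 16, 35, 20, 49, 24, 43, 41]
  queue [48] -> pop 48, enqueue [none], visited so far: [14, 1, 16, 35, 20, 49, 24, 43, 41, 48]
Result: [14, 1, 16, 35, 20, 49, 24, 43, 41, 48]


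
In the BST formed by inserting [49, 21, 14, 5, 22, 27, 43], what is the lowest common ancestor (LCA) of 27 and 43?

Tree insertion order: [49, 21, 14, 5, 22, 27, 43]
Tree (level-order array): [49, 21, None, 14, 22, 5, None, None, 27, None, None, None, 43]
In a BST, the LCA of p=27, q=43 is the first node v on the
root-to-leaf path with p <= v <= q (go left if both < v, right if both > v).
Walk from root:
  at 49: both 27 and 43 < 49, go left
  at 21: both 27 and 43 > 21, go right
  at 22: both 27 and 43 > 22, go right
  at 27: 27 <= 27 <= 43, this is the LCA
LCA = 27


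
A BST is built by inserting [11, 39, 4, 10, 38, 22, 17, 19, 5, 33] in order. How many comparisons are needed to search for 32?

Search path for 32: 11 -> 39 -> 38 -> 22 -> 33
Found: False
Comparisons: 5


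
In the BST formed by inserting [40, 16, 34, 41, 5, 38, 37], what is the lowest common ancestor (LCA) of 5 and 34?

Tree insertion order: [40, 16, 34, 41, 5, 38, 37]
Tree (level-order array): [40, 16, 41, 5, 34, None, None, None, None, None, 38, 37]
In a BST, the LCA of p=5, q=34 is the first node v on the
root-to-leaf path with p <= v <= q (go left if both < v, right if both > v).
Walk from root:
  at 40: both 5 and 34 < 40, go left
  at 16: 5 <= 16 <= 34, this is the LCA
LCA = 16


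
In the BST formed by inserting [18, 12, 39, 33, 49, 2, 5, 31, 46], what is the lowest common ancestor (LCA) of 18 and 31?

Tree insertion order: [18, 12, 39, 33, 49, 2, 5, 31, 46]
Tree (level-order array): [18, 12, 39, 2, None, 33, 49, None, 5, 31, None, 46]
In a BST, the LCA of p=18, q=31 is the first node v on the
root-to-leaf path with p <= v <= q (go left if both < v, right if both > v).
Walk from root:
  at 18: 18 <= 18 <= 31, this is the LCA
LCA = 18


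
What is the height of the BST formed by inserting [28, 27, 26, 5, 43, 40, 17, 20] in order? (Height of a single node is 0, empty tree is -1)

Insertion order: [28, 27, 26, 5, 43, 40, 17, 20]
Tree (level-order array): [28, 27, 43, 26, None, 40, None, 5, None, None, None, None, 17, None, 20]
Compute height bottom-up (empty subtree = -1):
  height(20) = 1 + max(-1, -1) = 0
  height(17) = 1 + max(-1, 0) = 1
  height(5) = 1 + max(-1, 1) = 2
  height(26) = 1 + max(2, -1) = 3
  height(27) = 1 + max(3, -1) = 4
  height(40) = 1 + max(-1, -1) = 0
  height(43) = 1 + max(0, -1) = 1
  height(28) = 1 + max(4, 1) = 5
Height = 5


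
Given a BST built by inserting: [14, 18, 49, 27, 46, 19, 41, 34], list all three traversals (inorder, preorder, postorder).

Tree insertion order: [14, 18, 49, 27, 46, 19, 41, 34]
Tree (level-order array): [14, None, 18, None, 49, 27, None, 19, 46, None, None, 41, None, 34]
Inorder (L, root, R): [14, 18, 19, 27, 34, 41, 46, 49]
Preorder (root, L, R): [14, 18, 49, 27, 19, 46, 41, 34]
Postorder (L, R, root): [19, 34, 41, 46, 27, 49, 18, 14]


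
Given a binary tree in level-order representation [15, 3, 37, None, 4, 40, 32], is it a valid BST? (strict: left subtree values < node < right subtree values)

Level-order array: [15, 3, 37, None, 4, 40, 32]
Validate using subtree bounds (lo, hi): at each node, require lo < value < hi,
then recurse left with hi=value and right with lo=value.
Preorder trace (stopping at first violation):
  at node 15 with bounds (-inf, +inf): OK
  at node 3 with bounds (-inf, 15): OK
  at node 4 with bounds (3, 15): OK
  at node 37 with bounds (15, +inf): OK
  at node 40 with bounds (15, 37): VIOLATION
Node 40 violates its bound: not (15 < 40 < 37).
Result: Not a valid BST


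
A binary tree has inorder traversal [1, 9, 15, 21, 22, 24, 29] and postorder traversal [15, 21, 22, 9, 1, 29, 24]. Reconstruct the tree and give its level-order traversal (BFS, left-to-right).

Inorder:   [1, 9, 15, 21, 22, 24, 29]
Postorder: [15, 21, 22, 9, 1, 29, 24]
Algorithm: postorder visits root last, so walk postorder right-to-left;
each value is the root of the current inorder slice — split it at that
value, recurse on the right subtree first, then the left.
Recursive splits:
  root=24; inorder splits into left=[1, 9, 15, 21, 22], right=[29]
  root=29; inorder splits into left=[], right=[]
  root=1; inorder splits into left=[], right=[9, 15, 21, 22]
  root=9; inorder splits into left=[], right=[15, 21, 22]
  root=22; inorder splits into left=[15, 21], right=[]
  root=21; inorder splits into left=[15], right=[]
  root=15; inorder splits into left=[], right=[]
Reconstructed level-order: [24, 1, 29, 9, 22, 21, 15]


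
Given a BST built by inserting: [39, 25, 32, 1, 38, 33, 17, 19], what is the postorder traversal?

Tree insertion order: [39, 25, 32, 1, 38, 33, 17, 19]
Tree (level-order array): [39, 25, None, 1, 32, None, 17, None, 38, None, 19, 33]
Postorder traversal: [19, 17, 1, 33, 38, 32, 25, 39]


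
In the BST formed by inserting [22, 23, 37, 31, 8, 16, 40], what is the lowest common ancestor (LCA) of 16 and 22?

Tree insertion order: [22, 23, 37, 31, 8, 16, 40]
Tree (level-order array): [22, 8, 23, None, 16, None, 37, None, None, 31, 40]
In a BST, the LCA of p=16, q=22 is the first node v on the
root-to-leaf path with p <= v <= q (go left if both < v, right if both > v).
Walk from root:
  at 22: 16 <= 22 <= 22, this is the LCA
LCA = 22
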